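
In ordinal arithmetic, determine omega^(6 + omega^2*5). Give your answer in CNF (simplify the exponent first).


omega^(6 + omega^2*5):
In ordinal addition a term is absorbed by a following term of strictly larger exponent: 0 < 2, so 6 + omega^2*5 = omega^2*5.
omega raised to a CNF ordinal is a single CNF term: Result = omega^(omega^2*5)

omega^(omega^2*5)


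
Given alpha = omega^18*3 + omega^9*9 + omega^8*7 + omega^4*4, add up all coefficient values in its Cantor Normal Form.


CNF: omega^18*3 + omega^9*9 + omega^8*7 + omega^4*4
Coefficients: 3 + 9 + 7 + 4 = 23

23


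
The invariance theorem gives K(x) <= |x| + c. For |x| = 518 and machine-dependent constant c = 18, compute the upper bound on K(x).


K(x) <= |x| + c = 518 + 18 = 536

536


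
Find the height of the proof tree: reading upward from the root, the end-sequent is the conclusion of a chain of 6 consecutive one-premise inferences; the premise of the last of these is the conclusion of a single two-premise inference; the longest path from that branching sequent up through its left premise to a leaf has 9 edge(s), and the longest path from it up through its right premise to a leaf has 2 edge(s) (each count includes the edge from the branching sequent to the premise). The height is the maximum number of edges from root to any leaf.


Longest path through the left premise: 9 edges (measured from the branching sequent)
Longest path through the right premise: 2 edges
Height of the subtree rooted at the branching sequent: max(9, 2) = 9
The branching sequent sits 6 edges above the root (the chain of one-premise inferences), so height = 9 + 6 = 15

15


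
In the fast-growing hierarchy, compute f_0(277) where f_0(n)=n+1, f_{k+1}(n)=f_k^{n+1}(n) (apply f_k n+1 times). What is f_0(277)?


f_0(277) = 277 + 1 = 278

278


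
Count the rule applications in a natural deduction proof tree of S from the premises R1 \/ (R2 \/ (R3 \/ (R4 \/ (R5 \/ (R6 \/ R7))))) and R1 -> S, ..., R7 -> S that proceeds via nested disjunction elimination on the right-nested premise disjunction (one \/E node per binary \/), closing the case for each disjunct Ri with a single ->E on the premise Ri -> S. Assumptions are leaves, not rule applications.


The premise R1 \/ (R2 \/ (R3 \/ (R4 \/ (R5 \/ (R6 \/ R7))))) contains 7 disjuncts, hence 6 binary \/ connectives.
- Each binary \/ is eliminated once: 6 \/E nodes.
- Each of the 7 cases Ri derives S by one ->E with Ri -> S: 7 ->E nodes.
Total = 6 + 7 = 13

13


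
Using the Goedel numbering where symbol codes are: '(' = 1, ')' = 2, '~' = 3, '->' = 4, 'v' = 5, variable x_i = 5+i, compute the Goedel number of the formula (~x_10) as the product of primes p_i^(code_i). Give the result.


Formula: (~x_10)
Symbol codes: [1, 3, 15, 2]
Primes: [2, 3, 5, 7]
p_1^1 = 2^1 = 2
p_2^3 = 3^3 = 27
p_3^15 = 5^15 = 30517578125
p_4^2 = 7^2 = 49
Product = 80749511718750

80749511718750


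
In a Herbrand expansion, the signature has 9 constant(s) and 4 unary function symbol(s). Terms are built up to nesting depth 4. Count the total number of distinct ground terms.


Herbrand terms by depth:
Depth 0: 9 constants
Depth 1: 36 new terms (running total: 45)
Depth 2: 144 new terms (running total: 189)
Depth 3: 576 new terms (running total: 765)
Depth 4: 2304 new terms (running total: 3069)
Total distinct ground terms = 3069

3069


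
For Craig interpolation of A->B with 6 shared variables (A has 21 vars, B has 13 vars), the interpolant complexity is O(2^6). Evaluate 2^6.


Shared atoms = 6
Craig interpolant size bound = 2^6
= 64

64


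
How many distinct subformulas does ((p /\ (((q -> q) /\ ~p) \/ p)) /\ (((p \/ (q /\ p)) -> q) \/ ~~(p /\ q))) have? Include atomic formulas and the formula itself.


Formula: ((p /\ (((q -> q) /\ ~p) \/ p)) /\ (((p \/ (q /\ p)) -> q) \/ ~~(p /\ q)))
Subformulas found:
  1. q
  2. p
  3. ~p
  4. (q /\ p)
  5. (q -> q)
  6. (p /\ q)
  7. ~(p /\ q)
  8. ~~(p /\ q)
  9. (p \/ (q /\ p))
  10. ((q -> q) /\ ~p)
  11. ((p \/ (q /\ p)) -> q)
  12. (((q -> q) /\ ~p) \/ p)
  13. (p /\ (((q -> q) /\ ~p) \/ p))
  14. (((p \/ (q /\ p)) -> q) \/ ~~(p /\ q))
  15. ((p /\ (((q -> q) /\ ~p) \/ p)) /\ (((p \/ (q /\ p)) -> q) \/ ~~(p /\ q)))
Total distinct subformulas = 15

15


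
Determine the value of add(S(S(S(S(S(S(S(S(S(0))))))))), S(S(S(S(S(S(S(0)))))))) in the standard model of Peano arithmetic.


add(S^9(0), S^7(0)):
S^9(0) = 9
S^7(0) = 7
9 + 7 = 16

16


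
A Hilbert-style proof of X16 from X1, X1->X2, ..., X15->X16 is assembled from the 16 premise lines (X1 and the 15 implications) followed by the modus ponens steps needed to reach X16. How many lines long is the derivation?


We have 16 premise lines: X1 and 15 implications.
Each implication is detached once by MP, giving 15 MP lines.
16 premise lines + 15 MP lines = 31 total lines.

31


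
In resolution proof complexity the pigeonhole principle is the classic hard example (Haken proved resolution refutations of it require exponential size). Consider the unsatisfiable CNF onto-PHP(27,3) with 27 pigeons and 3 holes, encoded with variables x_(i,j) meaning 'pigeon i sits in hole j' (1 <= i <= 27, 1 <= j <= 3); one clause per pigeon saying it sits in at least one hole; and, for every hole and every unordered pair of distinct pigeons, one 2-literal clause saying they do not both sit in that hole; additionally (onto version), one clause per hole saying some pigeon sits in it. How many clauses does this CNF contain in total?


onto-PHP(27,3): 27 pigeons, 3 holes, 27*3 = 81 variables.
- pigeon clauses: one per pigeon -> 27 clauses
- hole clauses: 3 holes * C(27,2) = 3 * 351 -> 1053 clauses
- onto clauses: one per hole -> 3 clauses
Total clauses = 27 + 1053 + 3 = 1083

1083


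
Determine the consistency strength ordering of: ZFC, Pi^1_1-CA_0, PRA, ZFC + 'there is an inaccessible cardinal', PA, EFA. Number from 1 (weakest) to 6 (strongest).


Ordering by consistency strength:
1. EFA
2. PRA
3. PA
4. Pi^1_1-CA_0
5. ZFC
6. ZFC + 'there is an inaccessible cardinal'


ZFC=5, Pi^1_1-CA_0=4, PRA=2, ZFC + 'there is an inaccessible cardinal'=6, PA=3, EFA=1


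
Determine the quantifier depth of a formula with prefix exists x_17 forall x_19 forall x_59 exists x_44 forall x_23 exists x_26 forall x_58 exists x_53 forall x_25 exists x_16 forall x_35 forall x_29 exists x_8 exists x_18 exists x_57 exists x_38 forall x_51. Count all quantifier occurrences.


Quantifier prefix has 17 quantifier symbols.
Quantifier depth = 17

17


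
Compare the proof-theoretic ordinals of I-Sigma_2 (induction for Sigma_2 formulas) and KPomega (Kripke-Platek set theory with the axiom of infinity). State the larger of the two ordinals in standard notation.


Proof-theoretic ordinal of I-Sigma_2 (induction for Sigma_2 formulas): omega^(omega^omega)
Proof-theoretic ordinal of KPomega (Kripke-Platek set theory with the axiom of infinity): psi_0(epsilon_{Omega+1})
Comparing: omega^(omega^omega) < psi_0(epsilon_{Omega+1}).
The larger ordinal is psi_0(epsilon_{Omega+1}) (from KPomega (Kripke-Platek set theory with the axiom of infinity)).

psi_0(epsilon_{Omega+1})


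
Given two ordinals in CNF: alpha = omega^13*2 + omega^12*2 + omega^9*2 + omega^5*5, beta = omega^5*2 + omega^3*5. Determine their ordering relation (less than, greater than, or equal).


Compare term by term from highest exponent:
alpha = omega^13*2 + omega^12*2 + omega^9*2 + omega^5*5
beta = omega^5*2 + omega^3*5
Term 1: alpha has omega^13*2, beta has omega^5*2
Term 2: alpha has omega^12*2, beta has omega^3*5
Term 3: alpha has omega^9*2, beta has omega^0*0
Term 4: alpha has omega^5*5, beta has omega^0*0
Result: alpha > beta

alpha > beta


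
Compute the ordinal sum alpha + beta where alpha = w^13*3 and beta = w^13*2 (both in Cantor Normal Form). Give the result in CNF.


Ordinal addition w^13*3 + w^13*2:
Both terms have the same exponent 13.
w^e*c + w^e*d = w^e*(c+d).
Result = w^13*(3+2) = w^13*5

w^13*5


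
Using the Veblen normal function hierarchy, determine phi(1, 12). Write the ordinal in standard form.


phi(1, 12):
phi(1, beta) = epsilon_beta (the beta-th epsilon number).
phi(1, 12) = epsilon_12

epsilon_12


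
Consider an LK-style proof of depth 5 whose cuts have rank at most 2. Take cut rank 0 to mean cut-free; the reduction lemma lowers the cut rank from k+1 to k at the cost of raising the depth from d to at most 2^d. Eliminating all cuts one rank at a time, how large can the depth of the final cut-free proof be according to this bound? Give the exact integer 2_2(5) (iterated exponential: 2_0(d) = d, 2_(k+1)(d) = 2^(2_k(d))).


Each rank reduction sends depth d to at most 2^d; cut rank r needs r reductions.
2_0(5) = 5
2_1(5) = 2^5 = 32
2_2(5) = 2^32 = 4294967296
Cut-free depth bound = 4294967296

4294967296


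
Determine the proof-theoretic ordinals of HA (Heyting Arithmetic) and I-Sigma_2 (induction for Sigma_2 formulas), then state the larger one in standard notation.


Proof-theoretic ordinal of HA (Heyting Arithmetic): epsilon_0
Proof-theoretic ordinal of I-Sigma_2 (induction for Sigma_2 formulas): omega^(omega^omega)
Comparing: omega^(omega^omega) < epsilon_0.
The larger ordinal is epsilon_0 (from HA (Heyting Arithmetic)).

epsilon_0


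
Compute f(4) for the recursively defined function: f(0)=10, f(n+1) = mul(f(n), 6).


f(0) = 10
f(1) = mul(f(0), 6) = mul(10, 6) = 60
f(2) = mul(f(1), 6) = mul(60, 6) = 360
f(3) = mul(f(2), 6) = mul(360, 6) = 2160
f(4) = mul(f(3), 6) = mul(2160, 6) = 12960


12960


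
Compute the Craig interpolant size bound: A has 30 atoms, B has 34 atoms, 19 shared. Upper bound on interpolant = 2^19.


Shared atoms = 19
Craig interpolant size bound = 2^19
= 524288

524288


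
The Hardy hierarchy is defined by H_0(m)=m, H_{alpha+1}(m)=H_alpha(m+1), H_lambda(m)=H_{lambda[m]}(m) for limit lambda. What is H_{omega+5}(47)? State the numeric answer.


H_{omega+5}(47):
Unwind the 5 successor steps: H_{omega+5}(47) = H_omega(47+5) = H_omega(52).
H_omega(m) = H_m(m) = m + m = 2m.
Result = 2 * 52 = 104

104


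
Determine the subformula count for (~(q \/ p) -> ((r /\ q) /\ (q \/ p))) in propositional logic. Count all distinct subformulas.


Formula: (~(q \/ p) -> ((r /\ q) /\ (q \/ p)))
Subformulas found:
  1. q
  2. r
  3. p
  4. (q \/ p)
  5. (r /\ q)
  6. ~(q \/ p)
  7. ((r /\ q) /\ (q \/ p))
  8. (~(q \/ p) -> ((r /\ q) /\ (q \/ p)))
Total distinct subformulas = 8

8


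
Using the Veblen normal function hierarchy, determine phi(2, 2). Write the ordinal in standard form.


phi(2, 2):
phi(2, beta) = zeta_beta (the beta-th zeta number, fixed point of epsilon).
phi(2, 2) = zeta_2

zeta_2


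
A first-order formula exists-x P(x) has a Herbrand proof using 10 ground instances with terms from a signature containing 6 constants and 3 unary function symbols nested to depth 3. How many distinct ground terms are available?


Herbrand terms by depth:
Depth 0: 6 constants
Depth 1: 18 new terms (running total: 24)
Depth 2: 54 new terms (running total: 78)
Depth 3: 162 new terms (running total: 240)
Total distinct ground terms = 240

240


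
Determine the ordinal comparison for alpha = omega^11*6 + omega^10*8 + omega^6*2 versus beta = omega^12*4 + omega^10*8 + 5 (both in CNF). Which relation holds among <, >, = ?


Compare term by term from highest exponent:
alpha = omega^11*6 + omega^10*8 + omega^6*2
beta = omega^12*4 + omega^10*8 + 5
Term 1: alpha has omega^11*6, beta has omega^12*4
Term 2: alpha has omega^10*8, beta has omega^10*8
Term 3: alpha has omega^6*2, beta has omega^0*5
Result: alpha < beta

alpha < beta


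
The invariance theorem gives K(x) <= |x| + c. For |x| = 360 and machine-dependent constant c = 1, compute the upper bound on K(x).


K(x) <= |x| + c = 360 + 1 = 361

361


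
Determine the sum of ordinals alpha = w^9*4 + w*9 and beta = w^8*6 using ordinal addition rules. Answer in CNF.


Ordinal addition (w^9*4 + w*9) + w^8*6:
alpha's leading term has exponent 9 > beta's exponent 8, so it survives.
alpha's tail term has exponent 1 < beta's exponent 8, so it is absorbed by beta.
In ordinal addition, any term followed by a strictly larger-exponent term is absorbed.
Result = w^9*4 + w^8*6

w^9*4 + w^8*6


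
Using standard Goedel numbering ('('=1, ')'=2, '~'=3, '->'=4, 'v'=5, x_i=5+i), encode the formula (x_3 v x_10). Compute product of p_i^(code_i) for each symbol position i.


Formula: (x_3 v x_10)
Symbol codes: [1, 8, 5, 15, 2]
Primes: [2, 3, 5, 7, 11]
p_1^1 = 2^1 = 2
p_2^8 = 3^8 = 6561
p_3^5 = 5^5 = 3125
p_4^15 = 7^15 = 4747561509943
p_5^2 = 11^2 = 121
Product = 23556242994219117393750

23556242994219117393750


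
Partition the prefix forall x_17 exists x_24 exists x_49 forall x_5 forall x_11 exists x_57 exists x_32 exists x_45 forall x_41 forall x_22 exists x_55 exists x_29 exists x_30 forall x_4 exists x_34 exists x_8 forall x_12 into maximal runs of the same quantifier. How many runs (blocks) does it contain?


Alternations = 8.
Blocks = alternations + 1 = 9

9


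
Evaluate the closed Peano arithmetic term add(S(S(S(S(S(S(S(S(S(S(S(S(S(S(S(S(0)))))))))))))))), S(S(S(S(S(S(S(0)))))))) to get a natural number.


add(S^16(0), S^7(0)):
S^16(0) = 16
S^7(0) = 7
16 + 7 = 23

23


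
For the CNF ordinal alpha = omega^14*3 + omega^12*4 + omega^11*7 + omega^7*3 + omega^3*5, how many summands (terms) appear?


CNF: omega^14*3 + omega^12*4 + omega^11*7 + omega^7*3 + omega^3*5
Count the summands separated by '+':
  term 1: omega^14*3
  term 2: omega^12*4
  term 3: omega^11*7
  term 4: omega^7*3
  term 5: omega^3*5
Total terms = 5

5


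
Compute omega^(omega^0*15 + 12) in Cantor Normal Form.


omega^(omega^0*15 + 12):
omega^0 = 1, so the exponent is 15 + 12 = 27 (finite ordinal addition).
Result = omega^27, already a single CNF term.

omega^27


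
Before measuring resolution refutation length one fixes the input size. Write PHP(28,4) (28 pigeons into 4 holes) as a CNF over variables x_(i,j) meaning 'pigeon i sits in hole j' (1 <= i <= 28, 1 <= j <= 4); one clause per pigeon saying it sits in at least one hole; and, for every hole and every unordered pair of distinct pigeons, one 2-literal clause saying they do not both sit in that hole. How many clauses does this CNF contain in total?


PHP(28,4): 28 pigeons, 4 holes, 28*4 = 112 variables.
- pigeon clauses: one per pigeon -> 28 clauses
- hole clauses: 4 holes * C(28,2) = 4 * 378 -> 1512 clauses
Total clauses = 28 + 1512 = 1540

1540


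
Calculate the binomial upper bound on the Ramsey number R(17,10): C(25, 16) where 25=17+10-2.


R(17,10) <= C(17+10-2, 17-1) = C(25, 16)
C(25, 16) = 25! / (16! * 9!)
= 2042975

2042975


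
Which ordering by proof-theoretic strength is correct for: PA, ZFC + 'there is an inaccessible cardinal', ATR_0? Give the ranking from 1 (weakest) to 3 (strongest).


Ordering by consistency strength:
1. PA
2. ATR_0
3. ZFC + 'there is an inaccessible cardinal'


PA=1, ZFC + 'there is an inaccessible cardinal'=3, ATR_0=2


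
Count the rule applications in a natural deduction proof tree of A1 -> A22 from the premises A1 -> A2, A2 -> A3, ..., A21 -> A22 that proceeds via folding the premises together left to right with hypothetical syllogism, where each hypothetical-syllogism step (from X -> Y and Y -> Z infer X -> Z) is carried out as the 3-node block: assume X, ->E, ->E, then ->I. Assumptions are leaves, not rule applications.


There are 21 premises in the chain. The first HS step combines premises 1 and 2; each further premise needs one more HS step.
So 21 premises require 21 - 1 = 20 hypothetical-syllogism steps.
Each HS step uses 3 inference nodes (->E, ->E, ->I).
20 * 3 = 60 total inference nodes.

60


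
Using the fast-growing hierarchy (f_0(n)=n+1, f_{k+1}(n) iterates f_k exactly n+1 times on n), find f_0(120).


f_0(120) = 120 + 1 = 121

121


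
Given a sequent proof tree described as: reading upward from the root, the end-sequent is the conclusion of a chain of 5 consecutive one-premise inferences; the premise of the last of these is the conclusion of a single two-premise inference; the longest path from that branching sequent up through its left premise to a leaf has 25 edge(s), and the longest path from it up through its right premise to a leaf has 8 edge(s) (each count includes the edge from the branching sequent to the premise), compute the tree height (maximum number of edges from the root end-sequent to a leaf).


Longest path through the left premise: 25 edges (measured from the branching sequent)
Longest path through the right premise: 8 edges
Height of the subtree rooted at the branching sequent: max(25, 8) = 25
The branching sequent sits 5 edges above the root (the chain of one-premise inferences), so height = 25 + 5 = 30

30


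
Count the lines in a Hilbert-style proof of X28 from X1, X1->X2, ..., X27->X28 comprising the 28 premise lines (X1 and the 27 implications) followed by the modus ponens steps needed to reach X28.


We have 28 premise lines: X1 and 27 implications.
Each implication is detached once by MP, giving 27 MP lines.
28 premise lines + 27 MP lines = 55 total lines.

55


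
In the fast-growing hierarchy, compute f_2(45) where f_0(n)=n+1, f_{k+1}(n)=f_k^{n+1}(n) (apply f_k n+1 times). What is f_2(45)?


f_2(45) = f_1^46(45)
f_1(m) = 2m + 1.
Iterating: f_1^k(n) = 2^k*(n+1) - 1.
f_2(45) = 2^46*(45+1) - 1 = 70368744177664*46 - 1 = 3236962232172543

3236962232172543


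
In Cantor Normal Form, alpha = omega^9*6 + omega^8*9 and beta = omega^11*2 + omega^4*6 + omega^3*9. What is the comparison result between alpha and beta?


Compare term by term from highest exponent:
alpha = omega^9*6 + omega^8*9
beta = omega^11*2 + omega^4*6 + omega^3*9
Term 1: alpha has omega^9*6, beta has omega^11*2
Term 2: alpha has omega^8*9, beta has omega^4*6
Term 3: alpha has omega^0*0, beta has omega^3*9
Result: alpha < beta

alpha < beta


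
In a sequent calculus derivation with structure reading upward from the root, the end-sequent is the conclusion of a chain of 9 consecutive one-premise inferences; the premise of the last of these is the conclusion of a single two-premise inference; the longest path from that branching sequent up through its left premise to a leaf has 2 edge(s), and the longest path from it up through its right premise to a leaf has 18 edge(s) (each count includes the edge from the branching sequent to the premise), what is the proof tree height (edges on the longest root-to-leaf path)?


Longest path through the left premise: 2 edges (measured from the branching sequent)
Longest path through the right premise: 18 edges
Height of the subtree rooted at the branching sequent: max(2, 18) = 18
The branching sequent sits 9 edges above the root (the chain of one-premise inferences), so height = 18 + 9 = 27

27


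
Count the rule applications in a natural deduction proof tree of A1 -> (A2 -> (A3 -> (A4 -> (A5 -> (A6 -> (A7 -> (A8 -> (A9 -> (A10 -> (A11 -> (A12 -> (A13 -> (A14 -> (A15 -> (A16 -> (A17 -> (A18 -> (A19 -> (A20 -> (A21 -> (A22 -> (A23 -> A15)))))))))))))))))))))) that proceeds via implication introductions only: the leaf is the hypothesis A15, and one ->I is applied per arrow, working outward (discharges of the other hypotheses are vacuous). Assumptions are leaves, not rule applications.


The formula has 23 arrows (->); its innermost consequent A15 is one of the antecedents,
so the proof starts from the hypothesis leaf A15 (not a rule application) and closes one arrow per ->I.
Building A1 -> (A2 -> (A3 -> (A4 -> (A5 -> (A6 -> (A7 -> (A8 -> (A9 -> (A10 -> (A11 -> (A12 -> (A13 -> (A14 -> (A15 -> (A16 -> (A17 -> (A18 -> (A19 -> (A20 -> (A21 -> (A22 -> (A23 -> A15)))))))))))))))))))))) therefore takes 23 nested implication introductions.
Total inference nodes = 23

23


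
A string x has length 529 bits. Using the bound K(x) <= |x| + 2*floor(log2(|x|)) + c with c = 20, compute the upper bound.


floor(log2(529)) = 9
2 * 9 = 18
K(x) <= 529 + 18 + 20 = 567

567


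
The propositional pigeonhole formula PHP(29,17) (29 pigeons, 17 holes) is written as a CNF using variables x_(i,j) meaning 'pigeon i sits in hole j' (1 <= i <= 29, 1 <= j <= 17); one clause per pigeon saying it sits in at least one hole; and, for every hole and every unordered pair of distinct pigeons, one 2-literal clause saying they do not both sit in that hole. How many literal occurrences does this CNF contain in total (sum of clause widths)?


PHP(29,17): 29 pigeons, 17 holes, 29*17 = 493 variables.
- pigeon clauses: one per pigeon -> 29 clauses of width 17 -> 493 literals
- hole clauses: 17 holes * C(29,2) = 17 * 406 -> 6902 clauses of width 2 -> 13804 literals
Total literal occurrences = 493 + 13804 = 14297

14297


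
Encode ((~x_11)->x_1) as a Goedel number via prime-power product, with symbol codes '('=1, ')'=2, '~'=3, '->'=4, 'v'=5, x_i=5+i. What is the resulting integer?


Formula: ((~x_11)->x_1)
Symbol codes: [1, 1, 3, 16, 2, 4, 6, 2]
Primes: [2, 3, 5, 7, 11, 13, 17, 19]
p_1^1 = 2^1 = 2
p_2^1 = 3^1 = 3
p_3^3 = 5^3 = 125
p_4^16 = 7^16 = 33232930569601
p_5^2 = 11^2 = 121
p_6^4 = 13^4 = 28561
p_7^6 = 17^6 = 24137569
p_8^2 = 19^2 = 361
Product = 750566909031857297622402206796750

750566909031857297622402206796750


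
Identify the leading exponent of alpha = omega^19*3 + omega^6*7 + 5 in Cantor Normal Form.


CNF: omega^19*3 + omega^6*7 + 5
The leading term is omega^19*3, which has exponent 19.

19


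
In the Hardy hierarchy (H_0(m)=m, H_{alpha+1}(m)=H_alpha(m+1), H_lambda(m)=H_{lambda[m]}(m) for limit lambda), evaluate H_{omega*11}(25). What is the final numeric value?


H_{omega*11}(25):
For the Hardy hierarchy, H_{omega*k}(n) = 2^k * n.
2^11 = 2048.
2048 * 25 = 51200

51200


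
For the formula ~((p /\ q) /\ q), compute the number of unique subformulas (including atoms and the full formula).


Formula: ~((p /\ q) /\ q)
Subformulas found:
  1. q
  2. p
  3. (p /\ q)
  4. ((p /\ q) /\ q)
  5. ~((p /\ q) /\ q)
Total distinct subformulas = 5

5


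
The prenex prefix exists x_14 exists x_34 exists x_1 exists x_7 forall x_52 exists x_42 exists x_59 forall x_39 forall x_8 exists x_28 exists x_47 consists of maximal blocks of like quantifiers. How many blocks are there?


Alternations = 4.
Blocks = alternations + 1 = 5

5


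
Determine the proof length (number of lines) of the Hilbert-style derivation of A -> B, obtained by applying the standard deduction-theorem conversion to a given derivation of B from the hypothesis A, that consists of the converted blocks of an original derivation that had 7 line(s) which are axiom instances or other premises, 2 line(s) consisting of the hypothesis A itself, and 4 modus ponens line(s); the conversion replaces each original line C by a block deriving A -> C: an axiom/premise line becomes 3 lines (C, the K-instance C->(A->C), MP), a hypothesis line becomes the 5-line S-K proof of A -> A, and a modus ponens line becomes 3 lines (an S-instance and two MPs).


Deduction-theorem conversion, block by block:
- 7 axiom/premise lines -> 3 lines each = 21
- 2 hypothesis lines -> 5 lines each (identity proof A->A) = 10
- 4 MP lines -> 3 lines each (S-instance, MP, MP) = 12
Total = 21 + 10 + 12 = 43 lines.

43


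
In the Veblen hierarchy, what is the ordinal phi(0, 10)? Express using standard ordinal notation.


phi(0, 10):
phi(0, beta) = omega^beta by definition.
phi(0, 10) = omega^10

omega^10


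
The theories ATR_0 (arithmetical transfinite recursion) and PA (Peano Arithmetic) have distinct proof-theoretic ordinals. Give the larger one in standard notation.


Proof-theoretic ordinal of ATR_0 (arithmetical transfinite recursion): Gamma_0
Proof-theoretic ordinal of PA (Peano Arithmetic): epsilon_0
Comparing: epsilon_0 < Gamma_0.
The larger ordinal is Gamma_0 (from ATR_0 (arithmetical transfinite recursion)).

Gamma_0


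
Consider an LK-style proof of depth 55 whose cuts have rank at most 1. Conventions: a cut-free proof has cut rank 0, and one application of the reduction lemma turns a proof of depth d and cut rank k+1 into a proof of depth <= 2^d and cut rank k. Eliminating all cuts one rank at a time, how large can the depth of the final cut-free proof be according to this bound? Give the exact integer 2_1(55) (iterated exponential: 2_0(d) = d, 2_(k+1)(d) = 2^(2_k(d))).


Each rank reduction sends depth d to at most 2^d; cut rank r needs r reductions.
2_0(55) = 55
2_1(55) = 2^55 = 36028797018963968
Cut-free depth bound = 36028797018963968

36028797018963968


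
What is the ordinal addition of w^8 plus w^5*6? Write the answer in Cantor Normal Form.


Ordinal addition w^8 + w^5*6:
Leading exponent of alpha (8) > leading exponent of beta (5).
Since alpha's term has higher exponent than beta's leading term,
the sum is simply alpha followed by beta.
Result = w^8 + w^5*6

w^8 + w^5*6


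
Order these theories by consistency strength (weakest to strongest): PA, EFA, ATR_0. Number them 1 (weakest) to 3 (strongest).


Ordering by consistency strength:
1. EFA
2. PA
3. ATR_0


PA=2, EFA=1, ATR_0=3


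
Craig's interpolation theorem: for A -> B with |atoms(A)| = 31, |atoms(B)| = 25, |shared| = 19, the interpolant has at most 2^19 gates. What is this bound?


Shared atoms = 19
Craig interpolant size bound = 2^19
= 524288

524288


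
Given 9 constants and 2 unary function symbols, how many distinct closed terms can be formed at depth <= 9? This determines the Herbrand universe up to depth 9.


Herbrand terms by depth:
Depth 0: 9 constants
Depth 1: 18 new terms (running total: 27)
Depth 2: 36 new terms (running total: 63)
Depth 3: 72 new terms (running total: 135)
Depth 4: 144 new terms (running total: 279)
Depth 5: 288 new terms (running total: 567)
Depth 6: 576 new terms (running total: 1143)
Depth 7: 1152 new terms (running total: 2295)
Depth 8: 2304 new terms (running total: 4599)
Depth 9: 4608 new terms (running total: 9207)
Total distinct ground terms = 9207

9207


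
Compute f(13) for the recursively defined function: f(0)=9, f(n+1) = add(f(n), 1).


f(0) = 9
f(1) = add(f(0), 1) = add(9, 1) = 10
f(2) = add(f(1), 1) = add(10, 1) = 11
f(3) = add(f(2), 1) = add(11, 1) = 12
f(4) = add(f(3), 1) = add(12, 1) = 13
f(5) = add(f(4), 1) = add(13, 1) = 14
f(6) = add(f(5), 1) = add(14, 1) = 15
f(7) = add(f(6), 1) = add(15, 1) = 16
f(8) = add(f(7), 1) = add(16, 1) = 17
f(9) = add(f(8), 1) = add(17, 1) = 18
f(10) = add(f(9), 1) = add(18, 1) = 19
f(11) = add(f(10), 1) = add(19, 1) = 20
f(12) = add(f(11), 1) = add(20, 1) = 21
f(13) = add(f(12), 1) = add(21, 1) = 22


22


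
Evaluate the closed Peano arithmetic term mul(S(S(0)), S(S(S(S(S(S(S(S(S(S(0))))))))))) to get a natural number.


mul(S^2(0), S^10(0)):
S^2(0) = 2
S^10(0) = 10
2 * 10 = 20

20


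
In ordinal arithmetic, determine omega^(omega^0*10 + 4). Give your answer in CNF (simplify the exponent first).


omega^(omega^0*10 + 4):
omega^0 = 1, so the exponent is 10 + 4 = 14 (finite ordinal addition).
Result = omega^14, already a single CNF term.

omega^14


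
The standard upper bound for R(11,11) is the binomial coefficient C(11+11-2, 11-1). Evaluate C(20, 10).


R(11,11) <= C(11+11-2, 11-1) = C(20, 10)
C(20, 10) = 20! / (10! * 10!)
= 184756

184756


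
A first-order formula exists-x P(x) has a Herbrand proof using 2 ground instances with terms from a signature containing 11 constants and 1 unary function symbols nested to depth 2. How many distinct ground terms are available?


Herbrand terms by depth:
Depth 0: 11 constants
Depth 1: 11 new terms (running total: 22)
Depth 2: 11 new terms (running total: 33)
Total distinct ground terms = 33

33


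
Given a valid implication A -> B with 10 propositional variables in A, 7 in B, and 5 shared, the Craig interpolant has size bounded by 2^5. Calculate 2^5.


Shared atoms = 5
Craig interpolant size bound = 2^5
= 32

32


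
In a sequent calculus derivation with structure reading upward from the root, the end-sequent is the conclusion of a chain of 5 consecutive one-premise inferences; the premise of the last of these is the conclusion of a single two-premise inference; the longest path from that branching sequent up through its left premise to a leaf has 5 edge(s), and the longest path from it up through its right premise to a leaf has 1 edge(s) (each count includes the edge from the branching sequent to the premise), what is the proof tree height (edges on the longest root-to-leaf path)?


Longest path through the left premise: 5 edges (measured from the branching sequent)
Longest path through the right premise: 1 edges
Height of the subtree rooted at the branching sequent: max(5, 1) = 5
The branching sequent sits 5 edges above the root (the chain of one-premise inferences), so height = 5 + 5 = 10

10


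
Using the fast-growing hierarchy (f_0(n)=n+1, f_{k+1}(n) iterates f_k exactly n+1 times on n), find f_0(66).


f_0(66) = 66 + 1 = 67

67


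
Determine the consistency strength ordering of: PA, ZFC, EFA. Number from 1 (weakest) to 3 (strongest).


Ordering by consistency strength:
1. EFA
2. PA
3. ZFC


PA=2, ZFC=3, EFA=1


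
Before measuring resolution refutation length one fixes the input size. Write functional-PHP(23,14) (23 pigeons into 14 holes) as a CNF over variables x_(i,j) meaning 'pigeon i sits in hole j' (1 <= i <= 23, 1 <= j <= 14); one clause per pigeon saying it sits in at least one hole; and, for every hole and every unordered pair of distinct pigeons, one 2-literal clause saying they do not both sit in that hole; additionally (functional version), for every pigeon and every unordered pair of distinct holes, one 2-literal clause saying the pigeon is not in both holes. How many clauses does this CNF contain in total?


functional-PHP(23,14): 23 pigeons, 14 holes, 23*14 = 322 variables.
- pigeon clauses: one per pigeon -> 23 clauses
- hole clauses: 14 holes * C(23,2) = 14 * 253 -> 3542 clauses
- functional clauses: 23 pigeons * C(14,2) = 23 * 91 -> 2093 clauses
Total clauses = 23 + 3542 + 2093 = 5658

5658


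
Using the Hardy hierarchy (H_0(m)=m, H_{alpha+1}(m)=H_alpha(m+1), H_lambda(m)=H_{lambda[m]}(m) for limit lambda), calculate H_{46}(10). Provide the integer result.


H_46(10):
For finite ordinals k, H_k(n) = n + k (each successor step adds 1).
H_46(10) = 10 + 46 = 56

56


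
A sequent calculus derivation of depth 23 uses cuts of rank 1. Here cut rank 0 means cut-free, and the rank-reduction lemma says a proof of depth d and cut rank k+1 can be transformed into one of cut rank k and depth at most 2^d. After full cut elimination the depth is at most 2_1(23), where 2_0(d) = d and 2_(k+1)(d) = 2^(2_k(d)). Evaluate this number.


Each rank reduction sends depth d to at most 2^d; cut rank r needs r reductions.
2_0(23) = 23
2_1(23) = 2^23 = 8388608
Cut-free depth bound = 8388608

8388608


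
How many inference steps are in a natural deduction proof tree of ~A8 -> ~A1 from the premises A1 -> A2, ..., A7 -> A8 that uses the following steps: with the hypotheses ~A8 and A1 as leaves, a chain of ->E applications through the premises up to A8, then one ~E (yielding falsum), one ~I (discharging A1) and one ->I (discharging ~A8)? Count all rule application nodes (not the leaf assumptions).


From hypothesis A1, 7 ->E steps along the 7 premises yield A8.
~E with hypothesis ~A8 gives falsum (1 node); ~I discharging A1 gives ~A1 (1 node); ->I discharging ~A8 gives the goal (1 node).
Total = 7 + 3 = 10 inference nodes.

10


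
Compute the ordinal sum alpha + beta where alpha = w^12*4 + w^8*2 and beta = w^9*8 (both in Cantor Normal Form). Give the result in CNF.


Ordinal addition (w^12*4 + w^8*2) + w^9*8:
alpha's leading term has exponent 12 > beta's exponent 9, so it survives.
alpha's tail term has exponent 8 < beta's exponent 9, so it is absorbed by beta.
In ordinal addition, any term followed by a strictly larger-exponent term is absorbed.
Result = w^12*4 + w^9*8

w^12*4 + w^9*8


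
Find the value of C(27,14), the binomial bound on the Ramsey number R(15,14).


R(15,14) <= C(15+14-2, 15-1) = C(27, 14)
C(27, 14) = 27! / (14! * 13!)
= 20058300

20058300


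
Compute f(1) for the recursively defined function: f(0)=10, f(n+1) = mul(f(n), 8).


f(0) = 10
f(1) = mul(f(0), 8) = mul(10, 8) = 80


80


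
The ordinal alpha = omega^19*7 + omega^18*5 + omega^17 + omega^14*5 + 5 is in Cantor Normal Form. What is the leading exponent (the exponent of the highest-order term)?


CNF: omega^19*7 + omega^18*5 + omega^17 + omega^14*5 + 5
The leading term is omega^19*7, which has exponent 19.

19


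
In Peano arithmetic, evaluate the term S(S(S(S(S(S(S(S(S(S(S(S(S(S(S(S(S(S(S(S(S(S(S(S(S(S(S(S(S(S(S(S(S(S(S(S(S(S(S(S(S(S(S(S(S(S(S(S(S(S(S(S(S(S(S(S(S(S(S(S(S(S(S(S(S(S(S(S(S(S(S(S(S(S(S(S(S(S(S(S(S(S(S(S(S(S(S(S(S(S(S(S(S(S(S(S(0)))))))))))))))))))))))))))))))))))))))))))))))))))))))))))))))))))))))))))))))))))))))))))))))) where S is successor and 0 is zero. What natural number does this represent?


Counting successors applied to 0:
96 applications of S to 0 = 96

96


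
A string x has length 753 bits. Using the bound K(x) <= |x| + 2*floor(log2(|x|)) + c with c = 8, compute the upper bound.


floor(log2(753)) = 9
2 * 9 = 18
K(x) <= 753 + 18 + 8 = 779

779


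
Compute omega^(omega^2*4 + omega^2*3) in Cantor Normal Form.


omega^(omega^2*4 + omega^2*3):
Both terms of the exponent have the same exponent 2, so they merge: omega^2*4 + omega^2*3 = omega^2*(4+3) = omega^2*7.
omega raised to a CNF ordinal is a single CNF term: Result = omega^(omega^2*7)

omega^(omega^2*7)


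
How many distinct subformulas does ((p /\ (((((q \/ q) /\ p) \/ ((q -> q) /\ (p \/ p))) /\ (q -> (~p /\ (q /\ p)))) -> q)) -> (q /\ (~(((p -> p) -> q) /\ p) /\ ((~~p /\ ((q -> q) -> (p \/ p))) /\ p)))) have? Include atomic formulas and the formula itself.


Formula: ((p /\ (((((q \/ q) /\ p) \/ ((q -> q) /\ (p \/ p))) /\ (q -> (~p /\ (q /\ p)))) -> q)) -> (q /\ (~(((p -> p) -> q) /\ p) /\ ((~~p /\ ((q -> q) -> (p \/ p))) /\ p))))
Subformulas found:
  1. q
  2. p
  3. ~p
  4. ~~p
  5. (p \/ p)
  6. (q /\ p)
  7. (q -> q)
  8. (p -> p)
  9. (q \/ q)
  10. ((p -> p) -> q)
  11. ((q \/ q) /\ p)
  12. (~p /\ (q /\ p))
  13. (((p -> p) -> q) /\ p)
  14. ((q -> q) -> (p \/ p))
  15. ((q -> q) /\ (p \/ p))
  16. ~(((p -> p) -> q) /\ p)
  17. (q -> (~p /\ (q /\ p)))
  18. (~~p /\ ((q -> q) -> (p \/ p)))
  19. ((~~p /\ ((q -> q) -> (p \/ p))) /\ p)
  20. (((q \/ q) /\ p) \/ ((q -> q) /\ (p \/ p)))
  21. (~(((p -> p) -> q) /\ p) /\ ((~~p /\ ((q -> q) -> (p \/ p))) /\ p))
  22. ((((q \/ q) /\ p) \/ ((q -> q) /\ (p \/ p))) /\ (q -> (~p /\ (q /\ p))))
  23. (q /\ (~(((p -> p) -> q) /\ p) /\ ((~~p /\ ((q -> q) -> (p \/ p))) /\ p)))
  24. (((((q \/ q) /\ p) \/ ((q -> q) /\ (p \/ p))) /\ (q -> (~p /\ (q /\ p)))) -> q)
  25. (p /\ (((((q \/ q) /\ p) \/ ((q -> q) /\ (p \/ p))) /\ (q -> (~p /\ (q /\ p)))) -> q))
  26. ((p /\ (((((q \/ q) /\ p) \/ ((q -> q) /\ (p \/ p))) /\ (q -> (~p /\ (q /\ p)))) -> q)) -> (q /\ (~(((p -> p) -> q) /\ p) /\ ((~~p /\ ((q -> q) -> (p \/ p))) /\ p))))
Total distinct subformulas = 26

26


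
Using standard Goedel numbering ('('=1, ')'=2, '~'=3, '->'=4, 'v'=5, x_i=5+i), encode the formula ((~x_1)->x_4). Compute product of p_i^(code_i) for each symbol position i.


Formula: ((~x_1)->x_4)
Symbol codes: [1, 1, 3, 6, 2, 4, 9, 2]
Primes: [2, 3, 5, 7, 11, 13, 17, 19]
p_1^1 = 2^1 = 2
p_2^1 = 3^1 = 3
p_3^3 = 5^3 = 125
p_4^6 = 7^6 = 117649
p_5^2 = 11^2 = 121
p_6^4 = 13^4 = 28561
p_7^9 = 17^9 = 118587876497
p_8^2 = 19^2 = 361
Product = 13054365779401489803515004750

13054365779401489803515004750


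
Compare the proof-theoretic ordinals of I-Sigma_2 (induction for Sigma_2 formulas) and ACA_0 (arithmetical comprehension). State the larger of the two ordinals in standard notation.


Proof-theoretic ordinal of I-Sigma_2 (induction for Sigma_2 formulas): omega^(omega^omega)
Proof-theoretic ordinal of ACA_0 (arithmetical comprehension): epsilon_0
Comparing: omega^(omega^omega) < epsilon_0.
The larger ordinal is epsilon_0 (from ACA_0 (arithmetical comprehension)).

epsilon_0


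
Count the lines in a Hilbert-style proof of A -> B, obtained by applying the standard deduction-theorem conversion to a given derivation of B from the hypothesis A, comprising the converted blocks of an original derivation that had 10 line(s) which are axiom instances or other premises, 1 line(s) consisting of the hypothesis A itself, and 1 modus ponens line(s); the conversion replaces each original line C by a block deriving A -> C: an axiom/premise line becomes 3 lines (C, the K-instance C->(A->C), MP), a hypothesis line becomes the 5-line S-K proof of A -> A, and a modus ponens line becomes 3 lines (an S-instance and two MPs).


Deduction-theorem conversion, block by block:
- 10 axiom/premise lines -> 3 lines each = 30
- 1 hypothesis lines -> 5 lines each (identity proof A->A) = 5
- 1 MP lines -> 3 lines each (S-instance, MP, MP) = 3
Total = 30 + 5 + 3 = 38 lines.

38


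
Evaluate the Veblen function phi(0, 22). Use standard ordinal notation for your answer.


phi(0, 22):
phi(0, beta) = omega^beta by definition.
phi(0, 22) = omega^22

omega^22


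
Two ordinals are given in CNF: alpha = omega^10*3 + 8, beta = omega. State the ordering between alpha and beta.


Compare term by term from highest exponent:
alpha = omega^10*3 + 8
beta = omega
Term 1: alpha has omega^10*3, beta has omega^1*1
Term 2: alpha has omega^0*8, beta has omega^0*0
Result: alpha > beta

alpha > beta


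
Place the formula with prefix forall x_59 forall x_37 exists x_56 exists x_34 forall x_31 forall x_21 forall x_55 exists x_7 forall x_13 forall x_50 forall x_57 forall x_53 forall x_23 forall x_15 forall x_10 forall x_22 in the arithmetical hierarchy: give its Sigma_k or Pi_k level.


Leading quantifier is forall, so the class is Pi.
Number of quantifier blocks = alternations + 1 = 4 + 1 = 5.
Classification: Pi_5

Pi_5


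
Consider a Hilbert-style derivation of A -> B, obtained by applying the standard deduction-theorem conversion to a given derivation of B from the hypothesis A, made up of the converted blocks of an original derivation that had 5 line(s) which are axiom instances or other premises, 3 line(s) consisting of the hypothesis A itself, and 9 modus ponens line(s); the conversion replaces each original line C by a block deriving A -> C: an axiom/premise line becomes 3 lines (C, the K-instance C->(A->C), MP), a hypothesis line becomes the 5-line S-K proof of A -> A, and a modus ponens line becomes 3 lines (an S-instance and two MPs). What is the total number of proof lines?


Deduction-theorem conversion, block by block:
- 5 axiom/premise lines -> 3 lines each = 15
- 3 hypothesis lines -> 5 lines each (identity proof A->A) = 15
- 9 MP lines -> 3 lines each (S-instance, MP, MP) = 27
Total = 15 + 15 + 27 = 57 lines.

57


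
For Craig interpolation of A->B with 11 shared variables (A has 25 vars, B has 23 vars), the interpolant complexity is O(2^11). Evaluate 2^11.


Shared atoms = 11
Craig interpolant size bound = 2^11
= 2048

2048


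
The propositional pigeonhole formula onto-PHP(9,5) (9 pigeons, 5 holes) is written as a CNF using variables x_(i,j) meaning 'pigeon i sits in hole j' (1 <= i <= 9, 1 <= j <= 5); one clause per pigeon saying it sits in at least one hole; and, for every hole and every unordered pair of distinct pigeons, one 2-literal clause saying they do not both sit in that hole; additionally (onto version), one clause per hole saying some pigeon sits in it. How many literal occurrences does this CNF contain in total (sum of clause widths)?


onto-PHP(9,5): 9 pigeons, 5 holes, 9*5 = 45 variables.
- pigeon clauses: one per pigeon -> 9 clauses of width 5 -> 45 literals
- hole clauses: 5 holes * C(9,2) = 5 * 36 -> 180 clauses of width 2 -> 360 literals
- onto clauses: one per hole -> 5 clauses of width 9 -> 45 literals
Total literal occurrences = 45 + 360 + 45 = 450

450


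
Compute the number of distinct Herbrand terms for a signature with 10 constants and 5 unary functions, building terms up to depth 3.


Herbrand terms by depth:
Depth 0: 10 constants
Depth 1: 50 new terms (running total: 60)
Depth 2: 250 new terms (running total: 310)
Depth 3: 1250 new terms (running total: 1560)
Total distinct ground terms = 1560

1560
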